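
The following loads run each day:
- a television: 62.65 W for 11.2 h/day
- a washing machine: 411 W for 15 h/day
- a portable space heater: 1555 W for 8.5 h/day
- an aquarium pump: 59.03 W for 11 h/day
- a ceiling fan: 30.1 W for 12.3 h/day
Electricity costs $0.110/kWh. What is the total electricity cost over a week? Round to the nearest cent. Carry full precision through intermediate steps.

television: 62.65 W × 11.2 h × 7 d = 4,912 Wh = 4.912 kWh
washing machine: 411 W × 15 h × 7 d = 43,155 Wh = 43.16 kWh
portable space heater: 1555 W × 8.5 h × 7 d = 92,522 Wh = 92.52 kWh
aquarium pump: 59.03 W × 11 h × 7 d = 4,545 Wh = 4.545 kWh
ceiling fan: 30.1 W × 12.3 h × 7 d = 2,592 Wh = 2.592 kWh
Total energy = 4.912 + 43.16 + 92.52 + 4.545 + 2.592 = 147.7 kWh
Cost = 147.7 kWh × $0.110 = $16.25

$16.25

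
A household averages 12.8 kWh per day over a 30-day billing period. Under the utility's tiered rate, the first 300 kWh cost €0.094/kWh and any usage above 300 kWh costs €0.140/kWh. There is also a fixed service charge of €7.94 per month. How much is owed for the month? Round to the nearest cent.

€47.90

Usage = 12.8 kWh/day × 30 days = 384 kWh
First 300 kWh × €0.094 = €28.20
Remaining 84 kWh × €0.140 = €11.76
Energy charge = €39.96; + service €7.94 = €47.90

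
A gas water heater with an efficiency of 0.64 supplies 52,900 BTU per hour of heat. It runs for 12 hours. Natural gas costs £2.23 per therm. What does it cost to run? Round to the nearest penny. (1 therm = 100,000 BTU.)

Heat delivered = 52,900 BTU/h × 12 h = 634,800 BTU
Gas input = 634,800 / 0.64 = 991,875 BTU
= 991,875 / 100,000 = 9.919 therm
Cost = 9.919 × £2.23/therm = £22.12

£22.12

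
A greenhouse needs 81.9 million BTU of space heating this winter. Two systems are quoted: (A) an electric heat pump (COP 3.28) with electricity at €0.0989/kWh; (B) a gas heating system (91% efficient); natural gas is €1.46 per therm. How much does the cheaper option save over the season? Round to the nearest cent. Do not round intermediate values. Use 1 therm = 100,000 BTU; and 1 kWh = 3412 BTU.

Heat load = 81.9 × 10⁶ BTU = 81,900,000 BTU
Gas: input = 81,900,000 / 0.910 = 90,000,000 BTU = 900 therm → 900 × €1.46 = €1,314.00
Heat pump: 81,900,000 BTU / 3412 = 24,000 kWh heat; / 3.28 = 7,318 kWh in → × €0.0989 = €723.76
Difference = |€1,314.00 − €723.76| = €590.24

€590.24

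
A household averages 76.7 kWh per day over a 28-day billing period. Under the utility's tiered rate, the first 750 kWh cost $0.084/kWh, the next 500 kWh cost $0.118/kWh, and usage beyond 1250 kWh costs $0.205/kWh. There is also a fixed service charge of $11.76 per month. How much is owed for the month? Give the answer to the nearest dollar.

$318

Usage = 76.7 kWh/day × 28 days = 2147.6 kWh
First 750 kWh × $0.084 = $63.00
Next 500 kWh × $0.118 = $59.00
Remaining 897.6 kWh × $0.205 = $184.01
Energy charge = $306.01; + service $11.76 = $317.77 ≈ $318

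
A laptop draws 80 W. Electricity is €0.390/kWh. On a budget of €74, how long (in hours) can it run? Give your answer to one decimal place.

Energy budget = €74 / €0.390 per kWh = 189.7 kWh = 189,744 Wh
Runtime = 189,744 Wh / 80 W = 2,372 h

2371.8 h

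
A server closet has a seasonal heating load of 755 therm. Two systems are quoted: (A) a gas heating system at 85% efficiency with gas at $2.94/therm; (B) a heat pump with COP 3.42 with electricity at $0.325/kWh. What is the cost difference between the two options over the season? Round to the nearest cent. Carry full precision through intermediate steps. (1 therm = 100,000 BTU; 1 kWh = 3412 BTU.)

Heat load = 755 therm × 100,000 = 75,500,000 BTU
Gas: input = 75,500,000 / 0.85 = 88,823,529 BTU = 888.2 therm → 888.2 × $2.94 = $2,611.41
Heat pump: 75,500,000 BTU / 3412 = 22,130 kWh heat; / 3.42 = 6,470 kWh in → × $0.325 = $2,102.79
Difference = |$2,611.41 − $2,102.79| = $508.63

$508.63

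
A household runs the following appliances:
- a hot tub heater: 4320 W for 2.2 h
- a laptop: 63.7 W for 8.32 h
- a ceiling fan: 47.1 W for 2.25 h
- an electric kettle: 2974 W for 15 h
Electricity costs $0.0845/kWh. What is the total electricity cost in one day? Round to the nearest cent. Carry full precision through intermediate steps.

$4.63

hot tub heater: 4320 W × 2.2 h = 9,504 Wh = 9.504 kWh
laptop: 63.7 W × 8.32 h = 530 Wh = 0.53 kWh
ceiling fan: 47.1 W × 2.25 h = 106 Wh = 0.106 kWh
electric kettle: 2974 W × 15 h = 44,610 Wh = 44.61 kWh
Total energy = 9.504 + 0.53 + 0.106 + 44.61 = 54.75 kWh
Cost = 54.75 kWh × $0.0845 = $4.63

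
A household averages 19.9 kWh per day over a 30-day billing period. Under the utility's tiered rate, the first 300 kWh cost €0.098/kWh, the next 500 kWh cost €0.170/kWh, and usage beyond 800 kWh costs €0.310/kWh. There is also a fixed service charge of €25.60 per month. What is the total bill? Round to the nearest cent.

€105.49

Usage = 19.9 kWh/day × 30 days = 597 kWh
First 300 kWh × €0.098 = €29.40
Next 297 kWh × €0.170 = €50.49
Remaining tier: 0 kWh (not reached)
Energy charge = €79.89; + service €25.60 = €105.49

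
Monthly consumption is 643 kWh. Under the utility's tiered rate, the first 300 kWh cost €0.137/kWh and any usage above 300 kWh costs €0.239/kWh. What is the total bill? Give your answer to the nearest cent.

First 300 kWh × €0.137 = €41.10
Remaining 343 kWh × €0.239 = €81.98
Total = €123.08

€123.08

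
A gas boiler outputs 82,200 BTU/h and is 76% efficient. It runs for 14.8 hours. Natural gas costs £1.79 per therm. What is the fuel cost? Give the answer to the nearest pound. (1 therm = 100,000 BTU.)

£29

Heat delivered = 82,200 BTU/h × 14.8 h = 1,216,560 BTU
Gas input = 1,216,560 / 0.76 = 1,600,737 BTU
= 1,600,737 / 100,000 = 16.01 therm
Cost = 16.01 × £1.79/therm = £28.65 ≈ £29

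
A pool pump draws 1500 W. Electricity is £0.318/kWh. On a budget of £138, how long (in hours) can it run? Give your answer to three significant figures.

289 h

Energy budget = £138 / £0.318 per kWh = 434 kWh = 433,962 Wh
Runtime = 433,962 Wh / 1500 W = 289.3 h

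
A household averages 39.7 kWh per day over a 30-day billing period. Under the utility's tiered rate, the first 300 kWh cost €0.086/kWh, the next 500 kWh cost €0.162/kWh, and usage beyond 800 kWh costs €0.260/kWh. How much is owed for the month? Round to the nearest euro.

€208

Usage = 39.7 kWh/day × 30 days = 1191 kWh
First 300 kWh × €0.086 = €25.80
Next 500 kWh × €0.162 = €81.00
Remaining 391 kWh × €0.260 = €101.66
Total = €208.46 ≈ €208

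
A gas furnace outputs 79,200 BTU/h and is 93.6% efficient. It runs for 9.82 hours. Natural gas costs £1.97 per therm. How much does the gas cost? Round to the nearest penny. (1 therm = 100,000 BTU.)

Heat delivered = 79,200 BTU/h × 9.82 h = 777,744 BTU
Gas input = 777,744 / 0.936 = 830,923 BTU
= 830,923 / 100,000 = 8.309 therm
Cost = 8.309 × £1.97/therm = £16.37

£16.37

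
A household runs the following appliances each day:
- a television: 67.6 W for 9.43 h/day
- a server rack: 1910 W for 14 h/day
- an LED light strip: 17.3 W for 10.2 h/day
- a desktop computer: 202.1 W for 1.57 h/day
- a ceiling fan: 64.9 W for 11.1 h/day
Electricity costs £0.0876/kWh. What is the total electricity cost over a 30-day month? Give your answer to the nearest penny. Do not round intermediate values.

television: 67.6 W × 9.43 h × 30 d = 19,124 Wh = 19.12 kWh
server rack: 1910 W × 14 h × 30 d = 802,200 Wh = 802.2 kWh
LED light strip: 17.3 W × 10.2 h × 30 d = 5,294 Wh = 5.294 kWh
desktop computer: 202.1 W × 1.57 h × 30 d = 9,519 Wh = 9.519 kWh
ceiling fan: 64.9 W × 11.1 h × 30 d = 21,612 Wh = 21.61 kWh
Total energy = 19.12 + 802.2 + 5.294 + 9.519 + 21.61 = 857.7 kWh
Cost = 857.7 kWh × £0.0876 = £75.14

£75.14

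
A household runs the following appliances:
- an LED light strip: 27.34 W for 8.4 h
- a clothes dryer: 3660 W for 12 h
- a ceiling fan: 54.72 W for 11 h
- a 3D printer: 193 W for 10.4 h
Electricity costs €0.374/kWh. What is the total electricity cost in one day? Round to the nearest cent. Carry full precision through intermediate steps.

€17.49

LED light strip: 27.34 W × 8.4 h = 230 Wh = 0.2297 kWh
clothes dryer: 3660 W × 12 h = 43,920 Wh = 43.92 kWh
ceiling fan: 54.72 W × 11 h = 602 Wh = 0.6019 kWh
3D printer: 193 W × 10.4 h = 2,007 Wh = 2.007 kWh
Total energy = 0.2297 + 43.92 + 0.6019 + 2.007 = 46.76 kWh
Cost = 46.76 kWh × €0.374 = €17.49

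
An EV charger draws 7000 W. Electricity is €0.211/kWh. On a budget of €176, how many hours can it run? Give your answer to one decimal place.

119.2 h

Energy budget = €176 / €0.211 per kWh = 834.1 kWh = 834,123 Wh
Runtime = 834,123 Wh / 7000 W = 119.2 h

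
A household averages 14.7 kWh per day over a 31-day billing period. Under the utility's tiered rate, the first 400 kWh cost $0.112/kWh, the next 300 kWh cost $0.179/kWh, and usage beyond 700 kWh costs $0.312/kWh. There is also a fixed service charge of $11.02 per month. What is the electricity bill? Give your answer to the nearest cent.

Usage = 14.7 kWh/day × 31 days = 455.7 kWh
First 400 kWh × $0.112 = $44.80
Next 55.7 kWh × $0.179 = $9.97
Remaining tier: 0 kWh (not reached)
Energy charge = $54.77; + service $11.02 = $65.79

$65.79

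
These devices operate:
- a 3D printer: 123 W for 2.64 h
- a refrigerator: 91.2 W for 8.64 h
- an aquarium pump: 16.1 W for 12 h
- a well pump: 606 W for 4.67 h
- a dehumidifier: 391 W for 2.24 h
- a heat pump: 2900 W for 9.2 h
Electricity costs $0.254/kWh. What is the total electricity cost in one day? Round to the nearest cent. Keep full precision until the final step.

3D printer: 123 W × 2.64 h = 325 Wh = 0.3247 kWh
refrigerator: 91.2 W × 8.64 h = 788 Wh = 0.788 kWh
aquarium pump: 16.1 W × 12 h = 193 Wh = 0.1932 kWh
well pump: 606 W × 4.67 h = 2,830 Wh = 2.83 kWh
dehumidifier: 391 W × 2.24 h = 876 Wh = 0.8758 kWh
heat pump: 2900 W × 9.2 h = 26,680 Wh = 26.68 kWh
Total energy = 0.3247 + 0.788 + 0.1932 + 2.83 + 0.8758 + 26.68 = 31.69 kWh
Cost = 31.69 kWh × $0.254 = $8.05

$8.05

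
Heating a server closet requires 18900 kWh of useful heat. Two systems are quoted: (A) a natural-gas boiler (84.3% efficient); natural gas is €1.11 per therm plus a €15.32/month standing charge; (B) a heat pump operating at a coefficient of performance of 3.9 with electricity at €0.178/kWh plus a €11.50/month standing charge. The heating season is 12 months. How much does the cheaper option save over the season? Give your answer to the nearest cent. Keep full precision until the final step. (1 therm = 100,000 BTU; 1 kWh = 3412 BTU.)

Heat load = 18900 kWh × 3412 = 64,486,800 BTU
Gas: input = 64,486,800 / 0.843 = 76,496,797 BTU = 765 therm → 765 × €1.11 = €849.11; + 12 × €15.32 standing = €1,032.95
Heat pump: 64,486,800 BTU / 3412 = 18,900 kWh heat; / 3.9 = 4,846 kWh in → × €0.178 = €862.62; + 12 × €11.50 standing = €1,000.62
Difference = |€1,032.95 − €1,000.62| = €32.34

€32.34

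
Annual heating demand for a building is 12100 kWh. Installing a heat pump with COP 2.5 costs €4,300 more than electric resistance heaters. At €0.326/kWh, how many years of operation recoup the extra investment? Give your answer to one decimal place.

1.8 years

Resistance: 12100 kWh × €0.326 = €3,944.60/yr
Heat pump: 12100 / 2.5 = 4840 kWh in → × €0.326 = €1,577.84/yr
Annual savings = €2,366.76
Payback = €4,300 / €2,366.76 = 1.82 years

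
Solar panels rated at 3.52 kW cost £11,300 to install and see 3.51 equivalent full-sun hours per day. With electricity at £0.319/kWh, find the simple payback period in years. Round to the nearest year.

Daily generation = 3.52 kW × 3.51 h = 12.36 kWh
Annual generation = 12.36 × 365 = 4509.6 kWh
Annual savings = 4509.6 × £0.319 = £1,438.58
Payback = £11,300 / £1,438.58 = 7.85 years

8 years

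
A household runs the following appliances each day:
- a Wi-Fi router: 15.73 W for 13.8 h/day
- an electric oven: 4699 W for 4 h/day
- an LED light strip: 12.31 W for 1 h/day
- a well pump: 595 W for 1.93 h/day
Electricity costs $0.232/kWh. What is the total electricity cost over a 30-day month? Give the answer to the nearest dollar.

Wi-Fi router: 15.73 W × 13.8 h × 30 d = 6,512 Wh = 6.512 kWh
electric oven: 4699 W × 4 h × 30 d = 563,880 Wh = 563.9 kWh
LED light strip: 12.31 W × 1 h × 30 d = 369 Wh = 0.3693 kWh
well pump: 595 W × 1.93 h × 30 d = 34,450 Wh = 34.45 kWh
Total energy = 6.512 + 563.9 + 0.3693 + 34.45 = 605.2 kWh
Cost = 605.2 kWh × $0.232 = $140.41 ≈ $140

$140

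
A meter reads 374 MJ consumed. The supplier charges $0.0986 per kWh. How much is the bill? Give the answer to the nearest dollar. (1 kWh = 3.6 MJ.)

374 MJ × (0.27778 kWh/MJ) = 103.9 kWh
Cost = 103.9 kWh × $0.0986/kWh = $10.24 ≈ $10

$10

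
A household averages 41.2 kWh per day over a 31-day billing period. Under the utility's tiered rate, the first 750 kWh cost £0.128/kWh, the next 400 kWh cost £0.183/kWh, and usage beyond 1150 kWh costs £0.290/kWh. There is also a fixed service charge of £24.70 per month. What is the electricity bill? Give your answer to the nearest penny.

Usage = 41.2 kWh/day × 31 days = 1277.2 kWh
First 750 kWh × £0.128 = £96.00
Next 400 kWh × £0.183 = £73.20
Remaining 127.2 kWh × £0.290 = £36.89
Energy charge = £206.09; + service £24.70 = £230.79

£230.79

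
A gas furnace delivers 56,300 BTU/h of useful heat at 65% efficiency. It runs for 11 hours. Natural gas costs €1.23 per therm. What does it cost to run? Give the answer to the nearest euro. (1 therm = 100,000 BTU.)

€12

Heat delivered = 56,300 BTU/h × 11 h = 619,300 BTU
Gas input = 619,300 / 0.65 = 952,769 BTU
= 952,769 / 100,000 = 9.528 therm
Cost = 9.528 × €1.23/therm = €11.72 ≈ €12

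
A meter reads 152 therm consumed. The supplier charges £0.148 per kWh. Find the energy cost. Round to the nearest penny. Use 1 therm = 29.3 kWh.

£659.13

152 therm × (29.3 kWh/therm) = 4,454 kWh
Cost = 4,454 kWh × £0.148/kWh = £659.13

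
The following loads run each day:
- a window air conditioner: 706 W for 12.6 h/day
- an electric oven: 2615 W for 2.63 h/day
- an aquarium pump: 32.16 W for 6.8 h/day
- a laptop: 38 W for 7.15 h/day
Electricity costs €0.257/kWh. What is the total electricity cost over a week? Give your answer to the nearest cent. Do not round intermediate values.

€29.26

window air conditioner: 706 W × 12.6 h × 7 d = 62,269 Wh = 62.27 kWh
electric oven: 2615 W × 2.63 h × 7 d = 48,142 Wh = 48.14 kWh
aquarium pump: 32.16 W × 6.8 h × 7 d = 1,531 Wh = 1.531 kWh
laptop: 38 W × 7.15 h × 7 d = 1,902 Wh = 1.902 kWh
Total energy = 62.27 + 48.14 + 1.531 + 1.902 = 113.8 kWh
Cost = 113.8 kWh × €0.257 = €29.26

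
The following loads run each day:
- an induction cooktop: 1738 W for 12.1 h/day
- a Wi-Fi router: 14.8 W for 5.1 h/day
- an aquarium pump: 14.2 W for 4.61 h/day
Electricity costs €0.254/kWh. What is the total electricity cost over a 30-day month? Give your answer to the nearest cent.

€161.32

induction cooktop: 1738 W × 12.1 h × 30 d = 630,894 Wh = 630.9 kWh
Wi-Fi router: 14.8 W × 5.1 h × 30 d = 2,264 Wh = 2.264 kWh
aquarium pump: 14.2 W × 4.61 h × 30 d = 1,964 Wh = 1.964 kWh
Total energy = 630.9 + 2.264 + 1.964 = 635.1 kWh
Cost = 635.1 kWh × €0.254 = €161.32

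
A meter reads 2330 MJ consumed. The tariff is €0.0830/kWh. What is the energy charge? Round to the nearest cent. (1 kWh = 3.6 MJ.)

2330 MJ × (0.27778 kWh/MJ) = 647.2 kWh
Cost = 647.2 kWh × €0.0830/kWh = €53.72

€53.72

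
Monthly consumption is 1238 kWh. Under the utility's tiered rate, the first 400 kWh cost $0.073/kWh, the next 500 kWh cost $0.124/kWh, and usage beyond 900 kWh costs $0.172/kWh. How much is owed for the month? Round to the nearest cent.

First 400 kWh × $0.073 = $29.20
Next 500 kWh × $0.124 = $62.00
Remaining 338 kWh × $0.172 = $58.14
Total = $149.34

$149.34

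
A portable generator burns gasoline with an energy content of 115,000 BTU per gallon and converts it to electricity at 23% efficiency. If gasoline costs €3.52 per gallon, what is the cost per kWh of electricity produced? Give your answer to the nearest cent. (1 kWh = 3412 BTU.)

€0.45

Electrical output per gallon = 115,000 BTU × 0.23 / 3412 BTU/kWh = 7.752 kWh
Cost per kWh = €3.52 / 7.752 kWh = €0.454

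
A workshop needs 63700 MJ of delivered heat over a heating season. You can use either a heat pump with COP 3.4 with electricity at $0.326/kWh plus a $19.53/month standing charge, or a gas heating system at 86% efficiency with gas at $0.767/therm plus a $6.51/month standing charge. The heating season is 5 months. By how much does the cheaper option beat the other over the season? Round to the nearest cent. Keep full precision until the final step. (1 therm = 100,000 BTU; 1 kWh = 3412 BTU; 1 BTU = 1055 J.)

Heat load = 63700 MJ = 63,700,000,000 J / 1055 = 60,379,147 BTU
Gas: input = 60,379,147 / 0.86 = 70,208,310 BTU = 702.1 therm → 702.1 × $0.767 = $538.50; + 5 × $6.51 standing = $571.05
Heat pump: 60,379,147 BTU / 3412 = 17,700 kWh heat; / 3.4 = 5,205 kWh in → × $0.326 = $1,696.75; + 5 × $19.53 standing = $1,794.40
Difference = |$571.05 − $1,794.40| = $1,223.35

$1223.35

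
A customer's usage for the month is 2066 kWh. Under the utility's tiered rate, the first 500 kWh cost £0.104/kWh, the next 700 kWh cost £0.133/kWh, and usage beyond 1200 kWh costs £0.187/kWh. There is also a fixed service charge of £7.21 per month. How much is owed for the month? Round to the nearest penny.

First 500 kWh × £0.104 = £52.00
Next 700 kWh × £0.133 = £93.10
Remaining 866 kWh × £0.187 = £161.94
Energy charge = £307.04; + service £7.21 = £314.25

£314.25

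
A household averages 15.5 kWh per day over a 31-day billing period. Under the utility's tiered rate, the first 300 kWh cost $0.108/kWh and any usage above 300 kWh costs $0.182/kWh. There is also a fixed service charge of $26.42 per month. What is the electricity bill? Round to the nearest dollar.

Usage = 15.5 kWh/day × 31 days = 480.5 kWh
First 300 kWh × $0.108 = $32.40
Remaining 180.5 kWh × $0.182 = $32.85
Energy charge = $65.25; + service $26.42 = $91.67 ≈ $92

$92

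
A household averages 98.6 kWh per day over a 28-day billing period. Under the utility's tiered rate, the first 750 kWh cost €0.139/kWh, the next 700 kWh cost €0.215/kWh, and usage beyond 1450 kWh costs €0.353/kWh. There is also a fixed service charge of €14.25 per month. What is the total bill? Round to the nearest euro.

Usage = 98.6 kWh/day × 28 days = 2760.8 kWh
First 750 kWh × €0.139 = €104.25
Next 700 kWh × €0.215 = €150.50
Remaining 1310.8 kWh × €0.353 = €462.71
Energy charge = €717.46; + service €14.25 = €731.71 ≈ €732

€732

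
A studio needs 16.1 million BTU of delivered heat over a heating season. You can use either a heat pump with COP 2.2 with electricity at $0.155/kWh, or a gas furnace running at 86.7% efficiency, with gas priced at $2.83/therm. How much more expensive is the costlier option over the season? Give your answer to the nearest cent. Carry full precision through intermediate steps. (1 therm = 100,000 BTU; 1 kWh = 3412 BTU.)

$193.08

Heat load = 16.1 × 10⁶ BTU = 16,100,000 BTU
Gas: input = 16,100,000 / 0.867 = 18,569,781 BTU = 185.7 therm → 185.7 × $2.83 = $525.52
Heat pump: 16,100,000 BTU / 3412 = 4,719 kWh heat; / 2.2 = 2,145 kWh in → × $0.155 = $332.45
Difference = |$525.52 − $332.45| = $193.08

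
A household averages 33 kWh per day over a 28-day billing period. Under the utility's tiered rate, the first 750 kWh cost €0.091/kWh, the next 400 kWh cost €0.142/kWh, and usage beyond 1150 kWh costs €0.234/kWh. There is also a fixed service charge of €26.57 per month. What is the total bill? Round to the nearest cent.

Usage = 33 kWh/day × 28 days = 924 kWh
First 750 kWh × €0.091 = €68.25
Next 174 kWh × €0.142 = €24.71
Remaining tier: 0 kWh (not reached)
Energy charge = €92.96; + service €26.57 = €119.53

€119.53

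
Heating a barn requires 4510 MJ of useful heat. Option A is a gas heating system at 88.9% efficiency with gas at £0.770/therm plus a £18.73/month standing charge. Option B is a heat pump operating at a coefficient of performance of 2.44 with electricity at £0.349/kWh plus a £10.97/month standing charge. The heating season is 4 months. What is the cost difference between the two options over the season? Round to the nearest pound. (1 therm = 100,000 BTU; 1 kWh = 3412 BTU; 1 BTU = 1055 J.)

Heat load = 4510 MJ = 4,510,000,000 J / 1055 = 4,274,882 BTU
Gas: input = 4,274,882 / 0.889 = 4,808,641 BTU = 48.09 therm → 48.09 × £0.770 = £37.03; + 4 × £18.73 standing = £111.95
Heat pump: 4,274,882 BTU / 3412 = 1,253 kWh heat; / 2.44 = 513.5 kWh in → × £0.349 = £179.21; + 4 × £10.97 standing = £223.09
Difference = |£111.95 − £223.09| = £111.14 ≈ £111

£111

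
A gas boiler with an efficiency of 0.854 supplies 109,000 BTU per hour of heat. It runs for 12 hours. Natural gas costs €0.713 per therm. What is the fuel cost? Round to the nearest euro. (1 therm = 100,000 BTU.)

Heat delivered = 109,000 BTU/h × 12 h = 1,308,000 BTU
Gas input = 1,308,000 / 0.854 = 1,531,616 BTU
= 1,531,616 / 100,000 = 15.32 therm
Cost = 15.32 × €0.713/therm = €10.92 ≈ €11

€11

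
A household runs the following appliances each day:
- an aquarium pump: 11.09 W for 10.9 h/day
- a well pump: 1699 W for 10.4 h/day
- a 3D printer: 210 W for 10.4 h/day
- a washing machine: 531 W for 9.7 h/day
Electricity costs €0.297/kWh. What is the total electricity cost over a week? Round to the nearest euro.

aquarium pump: 11.09 W × 10.9 h × 7 d = 846 Wh = 0.8462 kWh
well pump: 1699 W × 10.4 h × 7 d = 123,687 Wh = 123.7 kWh
3D printer: 210 W × 10.4 h × 7 d = 15,288 Wh = 15.29 kWh
washing machine: 531 W × 9.7 h × 7 d = 36,055 Wh = 36.05 kWh
Total energy = 0.8462 + 123.7 + 15.29 + 36.05 = 175.9 kWh
Cost = 175.9 kWh × €0.297 = €52.24 ≈ €52

€52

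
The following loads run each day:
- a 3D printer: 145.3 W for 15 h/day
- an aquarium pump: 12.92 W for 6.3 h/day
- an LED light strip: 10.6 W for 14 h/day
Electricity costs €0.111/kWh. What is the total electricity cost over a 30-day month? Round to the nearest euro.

€8

3D printer: 145.3 W × 15 h × 30 d = 65,385 Wh = 65.39 kWh
aquarium pump: 12.92 W × 6.3 h × 30 d = 2,442 Wh = 2.442 kWh
LED light strip: 10.6 W × 14 h × 30 d = 4,452 Wh = 4.452 kWh
Total energy = 65.39 + 2.442 + 4.452 = 72.28 kWh
Cost = 72.28 kWh × €0.111 = €8.02 ≈ €8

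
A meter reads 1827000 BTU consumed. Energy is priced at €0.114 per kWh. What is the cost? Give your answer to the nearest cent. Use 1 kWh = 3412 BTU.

1827000 BTU × (0.00029308 kWh/BTU) = 535.5 kWh
Cost = 535.5 kWh × €0.114/kWh = €61.04

€61.04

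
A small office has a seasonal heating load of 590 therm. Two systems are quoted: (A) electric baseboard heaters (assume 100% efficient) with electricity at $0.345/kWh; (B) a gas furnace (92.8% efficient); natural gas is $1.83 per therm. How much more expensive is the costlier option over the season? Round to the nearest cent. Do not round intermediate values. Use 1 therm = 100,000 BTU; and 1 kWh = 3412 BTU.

Heat load = 590 therm × 100,000 = 59,000,000 BTU
Gas: input = 59,000,000 / 0.928 = 63,577,586 BTU = 635.8 therm → 635.8 × $1.83 = $1,163.47
Electric: 59,000,000 BTU / 3412 = 17,290 kWh → × $0.345 = $5,965.71
Difference = |$1,163.47 − $5,965.71| = $4,802.24

$4802.24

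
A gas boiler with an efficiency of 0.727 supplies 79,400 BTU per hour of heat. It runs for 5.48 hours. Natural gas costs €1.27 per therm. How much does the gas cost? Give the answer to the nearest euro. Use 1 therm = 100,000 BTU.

€8

Heat delivered = 79,400 BTU/h × 5.48 h = 435,112 BTU
Gas input = 435,112 / 0.727 = 598,503 BTU
= 598,503 / 100,000 = 5.985 therm
Cost = 5.985 × €1.27/therm = €7.60 ≈ €8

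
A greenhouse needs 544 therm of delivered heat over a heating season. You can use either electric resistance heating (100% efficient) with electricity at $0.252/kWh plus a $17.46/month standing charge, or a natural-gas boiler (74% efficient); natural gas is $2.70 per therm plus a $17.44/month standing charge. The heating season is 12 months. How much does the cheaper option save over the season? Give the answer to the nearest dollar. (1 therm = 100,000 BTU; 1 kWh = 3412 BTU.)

Heat load = 544 therm × 100,000 = 54,400,000 BTU
Gas: input = 54,400,000 / 0.74 = 73,513,514 BTU = 735.1 therm → 735.1 × $2.70 = $1,984.86; + 12 × $17.44 standing = $2,194.14
Electric: 54,400,000 BTU / 3412 = 15,940 kWh → × $0.252 = $4,017.82; + 12 × $17.46 standing = $4,227.34
Difference = |$2,194.14 − $4,227.34| = $2,033.19 ≈ $2033

$2033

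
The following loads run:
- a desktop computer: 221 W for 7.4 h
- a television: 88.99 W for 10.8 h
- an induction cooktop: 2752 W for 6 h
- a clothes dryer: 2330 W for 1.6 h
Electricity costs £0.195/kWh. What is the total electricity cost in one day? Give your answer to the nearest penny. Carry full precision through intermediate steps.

£4.45

desktop computer: 221 W × 7.4 h = 1,635 Wh = 1.635 kWh
television: 88.99 W × 10.8 h = 961 Wh = 0.9611 kWh
induction cooktop: 2752 W × 6 h = 16,512 Wh = 16.51 kWh
clothes dryer: 2330 W × 1.6 h = 3,728 Wh = 3.728 kWh
Total energy = 1.635 + 0.9611 + 16.51 + 3.728 = 22.84 kWh
Cost = 22.84 kWh × £0.195 = £4.45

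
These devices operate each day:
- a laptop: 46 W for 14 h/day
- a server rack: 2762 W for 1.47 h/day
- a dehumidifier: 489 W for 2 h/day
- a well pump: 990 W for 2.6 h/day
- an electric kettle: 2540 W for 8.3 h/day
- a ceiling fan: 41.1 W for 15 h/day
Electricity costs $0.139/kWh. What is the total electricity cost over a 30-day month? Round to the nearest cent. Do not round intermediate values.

laptop: 46 W × 14 h × 30 d = 19,320 Wh = 19.32 kWh
server rack: 2762 W × 1.47 h × 30 d = 121,804 Wh = 121.8 kWh
dehumidifier: 489 W × 2 h × 30 d = 29,340 Wh = 29.34 kWh
well pump: 990 W × 2.6 h × 30 d = 77,220 Wh = 77.22 kWh
electric kettle: 2540 W × 8.3 h × 30 d = 632,460 Wh = 632.5 kWh
ceiling fan: 41.1 W × 15 h × 30 d = 18,495 Wh = 18.5 kWh
Total energy = 19.32 + 121.8 + 29.34 + 77.22 + 632.5 + 18.5 = 898.6 kWh
Cost = 898.6 kWh × $0.139 = $124.91

$124.91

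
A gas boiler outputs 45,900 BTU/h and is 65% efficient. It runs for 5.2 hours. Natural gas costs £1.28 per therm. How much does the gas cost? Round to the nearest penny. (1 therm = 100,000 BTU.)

Heat delivered = 45,900 BTU/h × 5.2 h = 238,680 BTU
Gas input = 238,680 / 0.65 = 367,200 BTU
= 367,200 / 100,000 = 3.672 therm
Cost = 3.672 × £1.28/therm = £4.70

£4.70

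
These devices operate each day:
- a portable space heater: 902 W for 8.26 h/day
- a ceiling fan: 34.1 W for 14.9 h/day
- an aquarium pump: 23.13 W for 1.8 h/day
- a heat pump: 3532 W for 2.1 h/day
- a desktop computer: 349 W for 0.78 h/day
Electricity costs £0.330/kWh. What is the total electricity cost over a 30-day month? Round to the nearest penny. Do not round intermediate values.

£155.33

portable space heater: 902 W × 8.26 h × 30 d = 223,516 Wh = 223.5 kWh
ceiling fan: 34.1 W × 14.9 h × 30 d = 15,243 Wh = 15.24 kWh
aquarium pump: 23.13 W × 1.8 h × 30 d = 1,249 Wh = 1.249 kWh
heat pump: 3532 W × 2.1 h × 30 d = 222,516 Wh = 222.5 kWh
desktop computer: 349 W × 0.78 h × 30 d = 8,167 Wh = 8.167 kWh
Total energy = 223.5 + 15.24 + 1.249 + 222.5 + 8.167 = 470.7 kWh
Cost = 470.7 kWh × £0.330 = £155.33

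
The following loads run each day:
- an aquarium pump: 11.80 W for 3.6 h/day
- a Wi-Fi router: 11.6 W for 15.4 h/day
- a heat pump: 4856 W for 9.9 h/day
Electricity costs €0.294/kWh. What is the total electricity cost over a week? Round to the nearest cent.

€99.39

aquarium pump: 11.80 W × 3.6 h × 7 d = 297 Wh = 0.2974 kWh
Wi-Fi router: 11.6 W × 15.4 h × 7 d = 1,250 Wh = 1.25 kWh
heat pump: 4856 W × 9.9 h × 7 d = 336,521 Wh = 336.5 kWh
Total energy = 0.2974 + 1.25 + 336.5 = 338.1 kWh
Cost = 338.1 kWh × €0.294 = €99.39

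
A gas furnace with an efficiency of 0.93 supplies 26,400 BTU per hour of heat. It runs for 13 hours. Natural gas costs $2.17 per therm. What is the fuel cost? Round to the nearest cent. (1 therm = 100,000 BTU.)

Heat delivered = 26,400 BTU/h × 13 h = 343,200 BTU
Gas input = 343,200 / 0.93 = 369,032 BTU
= 369,032 / 100,000 = 3.69 therm
Cost = 3.69 × $2.17/therm = $8.01

$8.01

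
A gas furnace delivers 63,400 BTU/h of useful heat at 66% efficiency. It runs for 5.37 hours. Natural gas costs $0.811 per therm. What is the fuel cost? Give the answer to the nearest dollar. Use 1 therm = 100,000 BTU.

$4

Heat delivered = 63,400 BTU/h × 5.37 h = 340,458 BTU
Gas input = 340,458 / 0.66 = 515,845 BTU
= 515,845 / 100,000 = 5.158 therm
Cost = 5.158 × $0.811/therm = $4.18 ≈ $4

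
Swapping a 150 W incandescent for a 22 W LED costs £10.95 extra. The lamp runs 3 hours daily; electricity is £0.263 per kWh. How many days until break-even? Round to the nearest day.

108 days

Power saved = 150 − 22 = 128 W
Daily energy saved = 128 W × 3 h = 384 Wh = 0.384 kWh
Daily savings = 0.384 × £0.263 = £0.1010
Payback = £10.95 / £0.1010 per day = 108.4 days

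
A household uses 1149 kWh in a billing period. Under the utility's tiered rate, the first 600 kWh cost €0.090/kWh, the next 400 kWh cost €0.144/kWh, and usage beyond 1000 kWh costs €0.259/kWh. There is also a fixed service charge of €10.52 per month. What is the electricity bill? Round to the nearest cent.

First 600 kWh × €0.090 = €54.00
Next 400 kWh × €0.144 = €57.60
Remaining 149 kWh × €0.259 = €38.59
Energy charge = €150.19; + service €10.52 = €160.71

€160.71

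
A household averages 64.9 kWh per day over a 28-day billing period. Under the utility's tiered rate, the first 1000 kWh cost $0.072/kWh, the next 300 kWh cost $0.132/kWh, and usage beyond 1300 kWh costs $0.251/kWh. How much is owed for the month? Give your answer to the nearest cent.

$241.42

Usage = 64.9 kWh/day × 28 days = 1817.2 kWh
First 1000 kWh × $0.072 = $72.00
Next 300 kWh × $0.132 = $39.60
Remaining 517.2 kWh × $0.251 = $129.82
Total = $241.42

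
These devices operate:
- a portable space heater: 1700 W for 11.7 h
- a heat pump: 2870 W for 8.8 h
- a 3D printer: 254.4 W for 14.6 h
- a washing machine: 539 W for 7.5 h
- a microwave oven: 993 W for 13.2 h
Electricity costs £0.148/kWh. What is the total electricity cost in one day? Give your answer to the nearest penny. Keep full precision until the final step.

portable space heater: 1700 W × 11.7 h = 19,890 Wh = 19.89 kWh
heat pump: 2870 W × 8.8 h = 25,256 Wh = 25.26 kWh
3D printer: 254.4 W × 14.6 h = 3,714 Wh = 3.714 kWh
washing machine: 539 W × 7.5 h = 4,042 Wh = 4.043 kWh
microwave oven: 993 W × 13.2 h = 13,108 Wh = 13.11 kWh
Total energy = 19.89 + 25.26 + 3.714 + 4.043 + 13.11 = 66.01 kWh
Cost = 66.01 kWh × £0.148 = £9.77

£9.77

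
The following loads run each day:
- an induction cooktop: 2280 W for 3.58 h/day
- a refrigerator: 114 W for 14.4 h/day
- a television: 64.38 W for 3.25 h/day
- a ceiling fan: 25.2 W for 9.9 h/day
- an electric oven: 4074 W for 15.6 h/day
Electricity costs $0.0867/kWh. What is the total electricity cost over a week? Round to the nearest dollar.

induction cooktop: 2280 W × 3.58 h × 7 d = 57,137 Wh = 57.14 kWh
refrigerator: 114 W × 14.4 h × 7 d = 11,491 Wh = 11.49 kWh
television: 64.38 W × 3.25 h × 7 d = 1,465 Wh = 1.465 kWh
ceiling fan: 25.2 W × 9.9 h × 7 d = 1,746 Wh = 1.746 kWh
electric oven: 4074 W × 15.6 h × 7 d = 444,881 Wh = 444.9 kWh
Total energy = 57.14 + 11.49 + 1.465 + 1.746 + 444.9 = 516.7 kWh
Cost = 516.7 kWh × $0.0867 = $44.80 ≈ $45

$45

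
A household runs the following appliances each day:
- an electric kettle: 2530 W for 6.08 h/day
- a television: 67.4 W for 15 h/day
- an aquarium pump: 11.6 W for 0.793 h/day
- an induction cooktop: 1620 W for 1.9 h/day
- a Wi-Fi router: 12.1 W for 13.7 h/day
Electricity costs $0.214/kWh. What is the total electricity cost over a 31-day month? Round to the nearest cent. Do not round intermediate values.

$130.33

electric kettle: 2530 W × 6.08 h × 31 d = 476,854 Wh = 476.9 kWh
television: 67.4 W × 15 h × 31 d = 31,341 Wh = 31.34 kWh
aquarium pump: 11.6 W × 0.793 h × 31 d = 285 Wh = 0.2852 kWh
induction cooktop: 1620 W × 1.9 h × 31 d = 95,418 Wh = 95.42 kWh
Wi-Fi router: 12.1 W × 13.7 h × 31 d = 5,139 Wh = 5.139 kWh
Total energy = 476.9 + 31.34 + 0.2852 + 95.42 + 5.139 = 609 kWh
Cost = 609 kWh × $0.214 = $130.33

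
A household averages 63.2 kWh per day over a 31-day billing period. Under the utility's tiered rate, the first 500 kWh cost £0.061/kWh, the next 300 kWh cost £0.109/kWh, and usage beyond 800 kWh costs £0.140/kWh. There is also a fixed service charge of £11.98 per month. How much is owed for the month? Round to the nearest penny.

Usage = 63.2 kWh/day × 31 days = 1959.2 kWh
First 500 kWh × £0.061 = £30.50
Next 300 kWh × £0.109 = £32.70
Remaining 1159.2 kWh × £0.140 = £162.29
Energy charge = £225.49; + service £11.98 = £237.47

£237.47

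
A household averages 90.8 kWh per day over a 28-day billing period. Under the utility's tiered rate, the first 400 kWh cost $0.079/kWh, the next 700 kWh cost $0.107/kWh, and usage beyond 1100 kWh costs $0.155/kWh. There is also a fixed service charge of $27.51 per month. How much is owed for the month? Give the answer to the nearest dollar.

$358

Usage = 90.8 kWh/day × 28 days = 2542.4 kWh
First 400 kWh × $0.079 = $31.60
Next 700 kWh × $0.107 = $74.90
Remaining 1442.4 kWh × $0.155 = $223.57
Energy charge = $330.07; + service $27.51 = $357.58 ≈ $358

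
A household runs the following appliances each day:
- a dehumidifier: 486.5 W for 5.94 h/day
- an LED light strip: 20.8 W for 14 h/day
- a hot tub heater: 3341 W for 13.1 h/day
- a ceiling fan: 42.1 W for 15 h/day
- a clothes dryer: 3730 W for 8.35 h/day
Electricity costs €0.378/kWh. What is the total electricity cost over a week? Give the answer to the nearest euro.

dehumidifier: 486.5 W × 5.94 h × 7 d = 20,229 Wh = 20.23 kWh
LED light strip: 20.8 W × 14 h × 7 d = 2,038 Wh = 2.038 kWh
hot tub heater: 3341 W × 13.1 h × 7 d = 306,370 Wh = 306.4 kWh
ceiling fan: 42.1 W × 15 h × 7 d = 4,420 Wh = 4.42 kWh
clothes dryer: 3730 W × 8.35 h × 7 d = 218,018 Wh = 218 kWh
Total energy = 20.23 + 2.038 + 306.4 + 4.42 + 218 = 551.1 kWh
Cost = 551.1 kWh × €0.378 = €208.31 ≈ €208

€208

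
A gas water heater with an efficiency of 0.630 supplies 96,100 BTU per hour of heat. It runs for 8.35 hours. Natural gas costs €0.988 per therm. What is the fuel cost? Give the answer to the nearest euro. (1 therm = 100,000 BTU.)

€13

Heat delivered = 96,100 BTU/h × 8.35 h = 802,435 BTU
Gas input = 802,435 / 0.630 = 1,273,706 BTU
= 1,273,706 / 100,000 = 12.74 therm
Cost = 12.74 × €0.988/therm = €12.58 ≈ €13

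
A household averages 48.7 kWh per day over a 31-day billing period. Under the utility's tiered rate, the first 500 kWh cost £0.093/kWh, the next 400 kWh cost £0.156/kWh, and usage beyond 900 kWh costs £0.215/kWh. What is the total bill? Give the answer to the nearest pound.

£240

Usage = 48.7 kWh/day × 31 days = 1509.7 kWh
First 500 kWh × £0.093 = £46.50
Next 400 kWh × £0.156 = £62.40
Remaining 609.7 kWh × £0.215 = £131.09
Total = £239.99 ≈ £240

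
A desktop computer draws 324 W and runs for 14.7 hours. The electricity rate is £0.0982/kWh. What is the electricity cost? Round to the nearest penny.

£0.47

Energy = 324 W × 14.7 h = 4,763 Wh = 4.763 kWh
Cost = 4.763 kWh × £0.0982/kWh = £0.47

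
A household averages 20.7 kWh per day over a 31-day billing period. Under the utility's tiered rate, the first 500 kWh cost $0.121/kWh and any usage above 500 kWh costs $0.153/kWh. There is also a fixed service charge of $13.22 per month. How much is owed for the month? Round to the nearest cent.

$95.40

Usage = 20.7 kWh/day × 31 days = 641.7 kWh
First 500 kWh × $0.121 = $60.50
Remaining 141.7 kWh × $0.153 = $21.68
Energy charge = $82.18; + service $13.22 = $95.40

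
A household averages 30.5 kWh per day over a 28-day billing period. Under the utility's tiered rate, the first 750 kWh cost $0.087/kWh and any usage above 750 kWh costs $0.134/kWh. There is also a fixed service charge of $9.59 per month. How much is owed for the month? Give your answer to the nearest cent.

$88.78

Usage = 30.5 kWh/day × 28 days = 854 kWh
First 750 kWh × $0.087 = $65.25
Remaining 104 kWh × $0.134 = $13.94
Energy charge = $79.19; + service $9.59 = $88.78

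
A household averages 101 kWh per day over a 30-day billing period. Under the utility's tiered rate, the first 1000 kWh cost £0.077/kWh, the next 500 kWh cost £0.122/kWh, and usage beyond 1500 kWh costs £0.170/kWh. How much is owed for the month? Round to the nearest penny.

£398.10

Usage = 101 kWh/day × 30 days = 3030 kWh
First 1000 kWh × £0.077 = £77.00
Next 500 kWh × £0.122 = £61.00
Remaining 1530 kWh × £0.170 = £260.10
Total = £398.10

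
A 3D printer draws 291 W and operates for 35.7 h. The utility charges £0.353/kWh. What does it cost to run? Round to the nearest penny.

Energy = 291 W × 35.7 h = 10,389 Wh = 10.39 kWh
Cost = 10.39 kWh × £0.353/kWh = £3.67

£3.67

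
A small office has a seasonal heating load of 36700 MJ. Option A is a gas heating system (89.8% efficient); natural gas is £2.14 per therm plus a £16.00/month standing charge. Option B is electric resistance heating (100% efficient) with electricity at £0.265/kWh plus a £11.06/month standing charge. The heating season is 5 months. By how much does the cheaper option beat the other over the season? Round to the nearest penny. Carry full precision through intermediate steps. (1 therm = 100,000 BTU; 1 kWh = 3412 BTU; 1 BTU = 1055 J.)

Heat load = 36700 MJ = 36,700,000,000 J / 1055 = 34,786,730 BTU
Gas: input = 34,786,730 / 0.898 = 38,738,007 BTU = 387.4 therm → 387.4 × £2.14 = £828.99; + 5 × £16.00 standing = £908.99
Electric: 34,786,730 BTU / 3412 = 10,200 kWh → × £0.265 = £2,701.78; + 5 × £11.06 standing = £2,757.08
Difference = |£908.99 − £2,757.08| = £1,848.09

£1848.09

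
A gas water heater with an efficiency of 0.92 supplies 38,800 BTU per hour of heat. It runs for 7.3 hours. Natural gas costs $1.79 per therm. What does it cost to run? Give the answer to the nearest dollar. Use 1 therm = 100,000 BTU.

$6

Heat delivered = 38,800 BTU/h × 7.3 h = 283,240 BTU
Gas input = 283,240 / 0.92 = 307,870 BTU
= 307,870 / 100,000 = 3.079 therm
Cost = 3.079 × $1.79/therm = $5.51 ≈ $6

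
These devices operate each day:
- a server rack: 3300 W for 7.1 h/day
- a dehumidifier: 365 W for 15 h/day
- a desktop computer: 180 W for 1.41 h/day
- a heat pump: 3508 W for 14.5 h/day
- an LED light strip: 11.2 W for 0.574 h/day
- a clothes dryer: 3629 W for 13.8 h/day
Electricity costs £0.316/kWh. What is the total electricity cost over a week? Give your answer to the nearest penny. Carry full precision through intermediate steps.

server rack: 3300 W × 7.1 h × 7 d = 164,010 Wh = 164 kWh
dehumidifier: 365 W × 15 h × 7 d = 38,325 Wh = 38.33 kWh
desktop computer: 180 W × 1.41 h × 7 d = 1,777 Wh = 1.777 kWh
heat pump: 3508 W × 14.5 h × 7 d = 356,062 Wh = 356.1 kWh
LED light strip: 11.2 W × 0.574 h × 7 d = 45 Wh = 0.045 kWh
clothes dryer: 3629 W × 13.8 h × 7 d = 350,561 Wh = 350.6 kWh
Total energy = 164 + 38.33 + 1.777 + 356.1 + 0.045 + 350.6 = 910.8 kWh
Cost = 910.8 kWh × £0.316 = £287.81

£287.81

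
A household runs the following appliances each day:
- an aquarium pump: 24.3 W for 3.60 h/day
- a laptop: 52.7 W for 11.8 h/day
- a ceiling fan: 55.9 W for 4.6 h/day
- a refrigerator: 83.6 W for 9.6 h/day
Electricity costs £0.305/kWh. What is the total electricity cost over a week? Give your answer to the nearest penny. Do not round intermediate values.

£3.78

aquarium pump: 24.3 W × 3.60 h × 7 d = 612 Wh = 0.6124 kWh
laptop: 52.7 W × 11.8 h × 7 d = 4,353 Wh = 4.353 kWh
ceiling fan: 55.9 W × 4.6 h × 7 d = 1,800 Wh = 1.8 kWh
refrigerator: 83.6 W × 9.6 h × 7 d = 5,618 Wh = 5.618 kWh
Total energy = 0.6124 + 4.353 + 1.8 + 5.618 = 12.38 kWh
Cost = 12.38 kWh × £0.305 = £3.78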